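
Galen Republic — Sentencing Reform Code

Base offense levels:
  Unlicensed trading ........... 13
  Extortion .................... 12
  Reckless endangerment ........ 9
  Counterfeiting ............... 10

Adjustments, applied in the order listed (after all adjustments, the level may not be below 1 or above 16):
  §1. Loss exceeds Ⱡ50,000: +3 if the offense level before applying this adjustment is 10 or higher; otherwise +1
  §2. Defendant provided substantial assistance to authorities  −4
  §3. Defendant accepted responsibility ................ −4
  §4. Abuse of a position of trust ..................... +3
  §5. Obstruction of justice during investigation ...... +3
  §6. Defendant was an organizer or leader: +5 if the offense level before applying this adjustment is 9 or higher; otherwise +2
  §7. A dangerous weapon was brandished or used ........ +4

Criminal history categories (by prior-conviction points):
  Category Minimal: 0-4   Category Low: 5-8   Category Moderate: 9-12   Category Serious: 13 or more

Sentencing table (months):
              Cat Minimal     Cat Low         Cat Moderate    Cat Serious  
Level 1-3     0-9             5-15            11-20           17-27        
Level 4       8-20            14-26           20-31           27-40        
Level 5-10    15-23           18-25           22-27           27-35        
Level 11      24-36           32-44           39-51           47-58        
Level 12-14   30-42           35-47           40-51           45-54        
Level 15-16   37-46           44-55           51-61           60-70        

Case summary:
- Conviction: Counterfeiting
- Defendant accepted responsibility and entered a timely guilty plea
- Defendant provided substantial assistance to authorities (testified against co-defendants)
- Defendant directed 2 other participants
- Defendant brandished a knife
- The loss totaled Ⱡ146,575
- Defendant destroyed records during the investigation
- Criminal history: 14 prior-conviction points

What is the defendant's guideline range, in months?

45-54 months

Base offense level for counterfeiting: 10.
§1 applies (level before this adjustment is 10 ≥ 10, so +3): 10 + 3 = 13.
§2 applies: 13 − 4 = 9.
§3 applies: 9 − 4 = 5.
§4 does not apply.
§5 applies: 5 + 3 = 8.
§6 applies (level before this adjustment is 8 < 9, so +2): 8 + 2 = 10.
§7 applies: 10 + 4 = 14.
Final offense level: 14.
Criminal history: 14 prior points → Category Serious (13+).
Level 14 falls in the 12-14 band.
Grid: Level 12-14 × Category Serious = 45-54 months.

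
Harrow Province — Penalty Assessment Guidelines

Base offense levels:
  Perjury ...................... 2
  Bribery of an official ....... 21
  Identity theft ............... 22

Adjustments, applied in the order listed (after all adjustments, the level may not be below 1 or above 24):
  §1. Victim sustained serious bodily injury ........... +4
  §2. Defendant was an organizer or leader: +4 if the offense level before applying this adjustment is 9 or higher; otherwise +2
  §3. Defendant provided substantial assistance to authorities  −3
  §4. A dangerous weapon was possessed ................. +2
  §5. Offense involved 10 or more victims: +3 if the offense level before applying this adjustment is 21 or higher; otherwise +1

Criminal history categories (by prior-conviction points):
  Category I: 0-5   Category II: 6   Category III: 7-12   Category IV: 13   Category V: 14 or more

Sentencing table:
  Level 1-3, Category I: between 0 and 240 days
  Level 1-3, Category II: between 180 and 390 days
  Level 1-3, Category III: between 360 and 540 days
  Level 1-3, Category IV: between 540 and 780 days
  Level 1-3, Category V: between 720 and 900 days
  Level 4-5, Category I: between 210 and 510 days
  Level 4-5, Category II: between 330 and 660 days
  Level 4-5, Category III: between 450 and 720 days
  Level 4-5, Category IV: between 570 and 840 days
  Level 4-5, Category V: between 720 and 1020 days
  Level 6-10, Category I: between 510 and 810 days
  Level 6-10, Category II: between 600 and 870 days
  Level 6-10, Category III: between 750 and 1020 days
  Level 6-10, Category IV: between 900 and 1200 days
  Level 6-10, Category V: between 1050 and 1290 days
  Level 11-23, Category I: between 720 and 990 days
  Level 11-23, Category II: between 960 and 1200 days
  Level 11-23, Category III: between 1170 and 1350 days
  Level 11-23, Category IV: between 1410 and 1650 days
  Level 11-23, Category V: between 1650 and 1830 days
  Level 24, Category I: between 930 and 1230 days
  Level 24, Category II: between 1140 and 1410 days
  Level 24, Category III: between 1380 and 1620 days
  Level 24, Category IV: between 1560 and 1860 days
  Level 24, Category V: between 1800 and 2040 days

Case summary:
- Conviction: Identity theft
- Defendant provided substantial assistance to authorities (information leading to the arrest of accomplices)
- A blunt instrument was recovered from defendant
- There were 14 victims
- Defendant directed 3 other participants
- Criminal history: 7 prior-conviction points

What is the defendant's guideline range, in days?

1380-1620 days

Base offense level for identity theft: 22.
§1 does not apply.
§2 applies (level before this adjustment is 22 ≥ 9, so +4): 22 + 4 = 26.
§3 applies: 26 − 3 = 23.
§4 applies: 23 + 2 = 25.
§5 applies (level before this adjustment is 25 ≥ 21, so +3): 25 + 3 = 28.
Level 28 exceeds the maximum of 24; capped at 24.
Final offense level: 24.
Criminal history: 7 prior points → Category III (7-12).
Level 24 falls in the 24 band.
Grid: Level 24 × Category III = 1380-1620 days.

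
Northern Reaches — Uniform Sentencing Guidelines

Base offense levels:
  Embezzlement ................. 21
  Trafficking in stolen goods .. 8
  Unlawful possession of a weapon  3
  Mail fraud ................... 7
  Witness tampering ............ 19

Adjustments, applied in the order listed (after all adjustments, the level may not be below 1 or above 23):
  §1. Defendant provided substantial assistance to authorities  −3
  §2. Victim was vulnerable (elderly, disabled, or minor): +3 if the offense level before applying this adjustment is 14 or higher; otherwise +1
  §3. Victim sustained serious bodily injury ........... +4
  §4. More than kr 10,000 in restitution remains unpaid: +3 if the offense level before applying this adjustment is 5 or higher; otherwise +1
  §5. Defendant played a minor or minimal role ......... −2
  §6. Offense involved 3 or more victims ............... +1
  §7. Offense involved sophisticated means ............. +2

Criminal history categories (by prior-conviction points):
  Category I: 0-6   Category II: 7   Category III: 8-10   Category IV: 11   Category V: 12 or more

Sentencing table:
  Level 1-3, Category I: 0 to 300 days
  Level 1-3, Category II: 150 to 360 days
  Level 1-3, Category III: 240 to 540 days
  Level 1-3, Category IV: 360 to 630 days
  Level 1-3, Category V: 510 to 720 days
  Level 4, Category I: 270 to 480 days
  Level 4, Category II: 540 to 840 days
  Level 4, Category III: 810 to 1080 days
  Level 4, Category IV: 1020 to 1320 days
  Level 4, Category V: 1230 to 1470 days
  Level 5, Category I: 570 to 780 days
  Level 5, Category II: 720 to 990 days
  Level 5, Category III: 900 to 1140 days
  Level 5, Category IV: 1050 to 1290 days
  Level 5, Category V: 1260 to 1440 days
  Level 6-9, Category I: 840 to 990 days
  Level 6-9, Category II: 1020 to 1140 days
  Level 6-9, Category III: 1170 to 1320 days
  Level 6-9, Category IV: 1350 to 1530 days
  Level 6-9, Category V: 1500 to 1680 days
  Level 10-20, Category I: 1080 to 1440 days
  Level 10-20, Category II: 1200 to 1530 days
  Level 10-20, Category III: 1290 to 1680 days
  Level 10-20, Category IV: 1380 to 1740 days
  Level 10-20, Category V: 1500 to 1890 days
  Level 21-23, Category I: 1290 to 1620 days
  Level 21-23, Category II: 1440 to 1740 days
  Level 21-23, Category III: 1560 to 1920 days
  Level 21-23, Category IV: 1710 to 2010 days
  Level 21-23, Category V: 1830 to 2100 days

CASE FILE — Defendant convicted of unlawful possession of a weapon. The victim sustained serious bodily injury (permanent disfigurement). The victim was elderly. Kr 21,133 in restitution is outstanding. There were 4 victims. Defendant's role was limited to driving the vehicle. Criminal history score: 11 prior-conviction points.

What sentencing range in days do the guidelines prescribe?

1380-1740 days

Base offense level for unlawful possession of a weapon: 3.
§2 applies (level before this adjustment is 3 < 14, so +1): 3 + 1 = 4.
§3 applies: 4 + 4 = 8.
§4 applies (level before this adjustment is 8 ≥ 5, so +3): 8 + 3 = 11.
§5 applies: 11 − 2 = 9.
§6 applies: 9 + 1 = 10.
Final offense level: 10.
Criminal history: 11 prior points → Category IV (11).
Level 10 falls in the 10-20 band.
Grid: Level 10-20 × Category IV = 1380-1740 days.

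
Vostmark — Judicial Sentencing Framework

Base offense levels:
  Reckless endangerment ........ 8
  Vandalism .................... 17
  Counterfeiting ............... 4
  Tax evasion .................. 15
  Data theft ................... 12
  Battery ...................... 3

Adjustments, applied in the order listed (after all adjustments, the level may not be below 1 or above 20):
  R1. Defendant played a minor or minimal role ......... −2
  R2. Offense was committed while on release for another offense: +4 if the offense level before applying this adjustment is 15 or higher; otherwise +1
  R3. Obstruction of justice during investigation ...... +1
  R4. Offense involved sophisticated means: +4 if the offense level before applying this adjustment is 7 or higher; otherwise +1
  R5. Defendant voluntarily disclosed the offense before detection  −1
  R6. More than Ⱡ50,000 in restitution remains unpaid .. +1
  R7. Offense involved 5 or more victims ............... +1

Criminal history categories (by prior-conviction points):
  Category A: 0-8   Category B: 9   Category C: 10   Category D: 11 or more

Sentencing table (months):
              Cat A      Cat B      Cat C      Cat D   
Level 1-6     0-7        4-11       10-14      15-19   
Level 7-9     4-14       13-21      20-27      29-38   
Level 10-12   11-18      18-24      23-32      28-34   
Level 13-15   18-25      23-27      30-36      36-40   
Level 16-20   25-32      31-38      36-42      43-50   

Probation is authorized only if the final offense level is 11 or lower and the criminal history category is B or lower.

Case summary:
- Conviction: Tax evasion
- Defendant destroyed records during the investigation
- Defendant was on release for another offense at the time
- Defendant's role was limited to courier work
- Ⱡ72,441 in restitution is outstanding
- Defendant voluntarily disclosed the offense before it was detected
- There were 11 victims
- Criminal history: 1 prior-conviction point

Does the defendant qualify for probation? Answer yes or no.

No

Base offense level for tax evasion: 15.
R1 applies: 15 − 2 = 13.
R2 applies (level before this adjustment is 13 < 15, so +1): 13 + 1 = 14.
R3 applies: 14 + 1 = 15.
R4 does not apply.
R5 applies: 15 − 1 = 14.
R6 applies: 14 + 1 = 15.
R7 applies: 15 + 1 = 16.
Final offense level: 16.
Criminal history: 1 prior point → Category A (0-8).
Level 16 falls in the 16-20 band.
Grid: Level 16-20 × Category A = 25-32 months.
Probation check: level 16 > 11 and category A ≤ B → not eligible.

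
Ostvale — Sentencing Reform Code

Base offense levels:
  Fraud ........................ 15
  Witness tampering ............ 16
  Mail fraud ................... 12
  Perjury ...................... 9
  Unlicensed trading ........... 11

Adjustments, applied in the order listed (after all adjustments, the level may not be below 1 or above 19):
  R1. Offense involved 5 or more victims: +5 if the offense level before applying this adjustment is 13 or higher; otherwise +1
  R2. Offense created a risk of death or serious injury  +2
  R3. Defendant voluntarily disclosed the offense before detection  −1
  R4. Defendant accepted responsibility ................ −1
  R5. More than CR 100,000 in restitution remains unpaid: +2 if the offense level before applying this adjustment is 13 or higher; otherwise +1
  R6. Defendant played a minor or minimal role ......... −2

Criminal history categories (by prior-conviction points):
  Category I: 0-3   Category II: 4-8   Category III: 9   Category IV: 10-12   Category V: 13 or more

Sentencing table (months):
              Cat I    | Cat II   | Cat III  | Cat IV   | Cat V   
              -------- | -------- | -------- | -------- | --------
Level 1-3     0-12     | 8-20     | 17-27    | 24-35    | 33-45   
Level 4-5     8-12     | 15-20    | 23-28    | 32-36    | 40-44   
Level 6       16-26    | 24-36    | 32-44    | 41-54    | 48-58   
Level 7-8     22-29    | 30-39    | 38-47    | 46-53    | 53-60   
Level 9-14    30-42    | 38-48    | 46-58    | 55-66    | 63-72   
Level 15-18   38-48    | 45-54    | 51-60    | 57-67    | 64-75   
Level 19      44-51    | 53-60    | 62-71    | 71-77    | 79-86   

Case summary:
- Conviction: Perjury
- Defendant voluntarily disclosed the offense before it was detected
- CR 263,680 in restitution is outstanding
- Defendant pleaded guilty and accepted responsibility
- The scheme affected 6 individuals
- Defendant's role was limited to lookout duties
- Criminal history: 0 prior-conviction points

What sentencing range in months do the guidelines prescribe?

Base offense level for perjury: 9.
R1 applies (level before this adjustment is 9 < 13, so +1): 9 + 1 = 10.
R3 applies: 10 − 1 = 9.
R4 applies: 9 − 1 = 8.
R5 applies (level before this adjustment is 8 < 13, so +1): 8 + 1 = 9.
R6 applies: 9 − 2 = 7.
Final offense level: 7.
Criminal history: 0 prior points → Category I (0-3).
Level 7 falls in the 7-8 band.
Grid: Level 7-8 × Category I = 22-29 months.

22-29 months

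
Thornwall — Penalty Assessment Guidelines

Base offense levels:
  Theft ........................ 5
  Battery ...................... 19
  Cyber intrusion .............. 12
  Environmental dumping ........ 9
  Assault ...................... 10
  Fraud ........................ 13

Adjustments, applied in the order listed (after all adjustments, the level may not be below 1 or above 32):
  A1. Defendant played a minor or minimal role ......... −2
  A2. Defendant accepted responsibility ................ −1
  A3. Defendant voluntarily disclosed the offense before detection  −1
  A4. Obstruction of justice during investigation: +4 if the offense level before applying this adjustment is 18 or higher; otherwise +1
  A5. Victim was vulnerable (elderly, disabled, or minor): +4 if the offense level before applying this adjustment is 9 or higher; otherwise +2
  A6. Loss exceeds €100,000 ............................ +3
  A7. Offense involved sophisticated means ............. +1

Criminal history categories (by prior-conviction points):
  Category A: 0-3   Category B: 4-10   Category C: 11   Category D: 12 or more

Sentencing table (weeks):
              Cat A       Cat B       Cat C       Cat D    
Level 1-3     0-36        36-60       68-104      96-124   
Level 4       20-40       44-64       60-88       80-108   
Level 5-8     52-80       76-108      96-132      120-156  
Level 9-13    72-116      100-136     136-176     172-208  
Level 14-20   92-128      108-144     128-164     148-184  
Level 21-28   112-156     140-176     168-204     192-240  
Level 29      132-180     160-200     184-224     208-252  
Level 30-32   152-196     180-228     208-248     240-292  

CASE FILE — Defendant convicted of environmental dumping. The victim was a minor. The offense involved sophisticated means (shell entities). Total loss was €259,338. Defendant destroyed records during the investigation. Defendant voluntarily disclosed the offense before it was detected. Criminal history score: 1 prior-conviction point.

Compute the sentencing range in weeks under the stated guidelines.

Base offense level for environmental dumping: 9.
A3 applies: 9 − 1 = 8.
A4 applies (level before this adjustment is 8 < 18, so +1): 8 + 1 = 9.
A5 applies (level before this adjustment is 9 ≥ 9, so +4): 9 + 4 = 13.
A6 applies: 13 + 3 = 16.
A7 applies: 16 + 1 = 17.
Final offense level: 17.
Criminal history: 1 prior point → Category A (0-3).
Level 17 falls in the 14-20 band.
Grid: Level 14-20 × Category A = 92-128 weeks.

92-128 weeks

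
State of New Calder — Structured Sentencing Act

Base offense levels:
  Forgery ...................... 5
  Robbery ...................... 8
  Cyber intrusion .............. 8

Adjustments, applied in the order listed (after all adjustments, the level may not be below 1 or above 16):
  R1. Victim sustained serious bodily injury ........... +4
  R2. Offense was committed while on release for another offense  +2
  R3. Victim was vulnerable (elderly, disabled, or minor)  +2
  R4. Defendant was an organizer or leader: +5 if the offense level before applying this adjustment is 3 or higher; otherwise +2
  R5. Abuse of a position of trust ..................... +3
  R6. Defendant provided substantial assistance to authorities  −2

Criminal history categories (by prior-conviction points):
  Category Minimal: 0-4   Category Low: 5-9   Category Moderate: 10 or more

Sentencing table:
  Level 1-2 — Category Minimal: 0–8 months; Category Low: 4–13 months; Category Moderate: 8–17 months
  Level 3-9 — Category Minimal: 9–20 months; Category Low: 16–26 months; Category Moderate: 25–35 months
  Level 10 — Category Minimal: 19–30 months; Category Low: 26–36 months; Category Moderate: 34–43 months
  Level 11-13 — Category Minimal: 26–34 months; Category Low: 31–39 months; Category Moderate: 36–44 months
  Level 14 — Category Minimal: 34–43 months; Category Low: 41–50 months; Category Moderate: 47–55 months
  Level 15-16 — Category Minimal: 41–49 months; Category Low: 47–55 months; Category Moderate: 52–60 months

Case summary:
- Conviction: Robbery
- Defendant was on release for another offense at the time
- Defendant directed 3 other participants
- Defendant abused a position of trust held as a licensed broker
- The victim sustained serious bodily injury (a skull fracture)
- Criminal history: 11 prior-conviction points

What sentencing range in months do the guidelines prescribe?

52-60 months

Base offense level for robbery: 8.
R1 applies: 8 + 4 = 12.
R2 applies: 12 + 2 = 14.
R3 does not apply.
R4 applies (level before this adjustment is 14 ≥ 3, so +5): 14 + 5 = 19.
R5 applies: 19 + 3 = 22.
Level 22 exceeds the maximum of 16; capped at 16.
Final offense level: 16.
Criminal history: 11 prior points → Category Moderate (10+).
Level 16 falls in the 15-16 band.
Grid: Level 15-16 × Category Moderate = 52-60 months.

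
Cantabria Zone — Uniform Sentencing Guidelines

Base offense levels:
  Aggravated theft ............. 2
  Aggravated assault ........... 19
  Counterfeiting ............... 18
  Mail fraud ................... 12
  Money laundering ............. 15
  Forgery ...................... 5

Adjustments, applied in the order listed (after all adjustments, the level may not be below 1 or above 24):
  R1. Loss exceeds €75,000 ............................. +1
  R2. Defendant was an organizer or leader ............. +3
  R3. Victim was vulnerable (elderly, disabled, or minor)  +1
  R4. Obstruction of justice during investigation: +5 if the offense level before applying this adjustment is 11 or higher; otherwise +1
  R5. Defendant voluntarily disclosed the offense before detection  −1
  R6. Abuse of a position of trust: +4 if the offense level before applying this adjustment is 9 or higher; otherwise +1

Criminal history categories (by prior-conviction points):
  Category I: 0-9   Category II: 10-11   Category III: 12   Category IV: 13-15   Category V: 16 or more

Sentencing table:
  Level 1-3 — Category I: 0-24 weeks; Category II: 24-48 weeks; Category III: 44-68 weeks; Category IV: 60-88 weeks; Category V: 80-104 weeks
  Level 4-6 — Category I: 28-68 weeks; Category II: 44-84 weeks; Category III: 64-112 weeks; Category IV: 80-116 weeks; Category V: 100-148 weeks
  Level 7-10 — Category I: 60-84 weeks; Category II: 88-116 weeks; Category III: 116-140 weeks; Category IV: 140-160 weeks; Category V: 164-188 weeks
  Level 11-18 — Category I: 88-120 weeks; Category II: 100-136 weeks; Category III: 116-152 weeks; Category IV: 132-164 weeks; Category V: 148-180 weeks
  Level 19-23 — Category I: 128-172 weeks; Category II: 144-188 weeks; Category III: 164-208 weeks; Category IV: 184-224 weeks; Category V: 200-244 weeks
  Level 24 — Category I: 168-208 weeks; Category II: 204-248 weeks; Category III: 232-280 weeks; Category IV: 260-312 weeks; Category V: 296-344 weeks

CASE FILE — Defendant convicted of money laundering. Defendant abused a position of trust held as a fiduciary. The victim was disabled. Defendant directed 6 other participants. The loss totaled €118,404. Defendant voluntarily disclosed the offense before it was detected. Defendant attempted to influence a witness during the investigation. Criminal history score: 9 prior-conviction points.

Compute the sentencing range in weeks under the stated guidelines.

Base offense level for money laundering: 15.
R1 applies: 15 + 1 = 16.
R2 applies: 16 + 3 = 19.
R3 applies: 19 + 1 = 20.
R4 applies (level before this adjustment is 20 ≥ 11, so +5): 20 + 5 = 25.
R5 applies: 25 − 1 = 24.
R6 applies (level before this adjustment is 24 ≥ 9, so +4): 24 + 4 = 28.
Level 28 exceeds the maximum of 24; capped at 24.
Final offense level: 24.
Criminal history: 9 prior points → Category I (0-9).
Level 24 falls in the 24 band.
Grid: Level 24 × Category I = 168-208 weeks.

168-208 weeks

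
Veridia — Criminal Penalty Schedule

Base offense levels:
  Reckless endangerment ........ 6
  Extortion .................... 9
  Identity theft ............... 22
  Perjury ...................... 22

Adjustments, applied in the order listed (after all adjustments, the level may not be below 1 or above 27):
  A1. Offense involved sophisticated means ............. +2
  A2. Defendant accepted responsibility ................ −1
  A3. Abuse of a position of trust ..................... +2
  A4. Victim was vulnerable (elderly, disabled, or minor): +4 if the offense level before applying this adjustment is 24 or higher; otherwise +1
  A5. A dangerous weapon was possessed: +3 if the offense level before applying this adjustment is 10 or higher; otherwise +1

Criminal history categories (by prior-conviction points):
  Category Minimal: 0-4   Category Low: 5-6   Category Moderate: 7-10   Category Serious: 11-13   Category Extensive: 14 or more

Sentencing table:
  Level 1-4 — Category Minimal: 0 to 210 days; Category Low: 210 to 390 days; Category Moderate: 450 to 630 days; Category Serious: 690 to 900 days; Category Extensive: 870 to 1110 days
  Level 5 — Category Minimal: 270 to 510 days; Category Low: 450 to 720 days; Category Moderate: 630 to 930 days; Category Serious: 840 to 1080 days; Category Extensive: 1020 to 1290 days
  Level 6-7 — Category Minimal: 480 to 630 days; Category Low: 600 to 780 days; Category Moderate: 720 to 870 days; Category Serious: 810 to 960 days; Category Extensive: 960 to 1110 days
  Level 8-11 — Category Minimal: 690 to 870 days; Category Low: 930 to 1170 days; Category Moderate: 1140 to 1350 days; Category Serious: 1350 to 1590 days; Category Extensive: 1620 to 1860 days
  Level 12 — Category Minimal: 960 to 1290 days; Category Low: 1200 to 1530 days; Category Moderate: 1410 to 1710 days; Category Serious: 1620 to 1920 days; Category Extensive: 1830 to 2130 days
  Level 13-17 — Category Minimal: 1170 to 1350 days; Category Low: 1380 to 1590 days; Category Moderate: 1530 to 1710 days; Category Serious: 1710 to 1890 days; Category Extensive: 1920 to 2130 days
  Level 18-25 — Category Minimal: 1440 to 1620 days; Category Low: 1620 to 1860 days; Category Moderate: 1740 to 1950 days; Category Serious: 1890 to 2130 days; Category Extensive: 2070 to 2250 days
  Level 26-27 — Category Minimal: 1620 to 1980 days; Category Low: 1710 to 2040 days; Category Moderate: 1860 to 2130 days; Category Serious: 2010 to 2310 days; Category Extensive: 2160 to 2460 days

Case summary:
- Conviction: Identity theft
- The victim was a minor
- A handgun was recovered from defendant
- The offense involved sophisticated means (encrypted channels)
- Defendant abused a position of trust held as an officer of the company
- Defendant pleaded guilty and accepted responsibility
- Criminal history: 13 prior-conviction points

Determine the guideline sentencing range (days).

2010-2310 days

Base offense level for identity theft: 22.
A1 applies: 22 + 2 = 24.
A2 applies: 24 − 1 = 23.
A3 applies: 23 + 2 = 25.
A4 applies (level before this adjustment is 25 ≥ 24, so +4): 25 + 4 = 29.
A5 applies (level before this adjustment is 29 ≥ 10, so +3): 29 + 3 = 32.
Level 32 exceeds the maximum of 27; capped at 27.
Final offense level: 27.
Criminal history: 13 prior points → Category Serious (11-13).
Level 27 falls in the 26-27 band.
Grid: Level 26-27 × Category Serious = 2010-2310 days.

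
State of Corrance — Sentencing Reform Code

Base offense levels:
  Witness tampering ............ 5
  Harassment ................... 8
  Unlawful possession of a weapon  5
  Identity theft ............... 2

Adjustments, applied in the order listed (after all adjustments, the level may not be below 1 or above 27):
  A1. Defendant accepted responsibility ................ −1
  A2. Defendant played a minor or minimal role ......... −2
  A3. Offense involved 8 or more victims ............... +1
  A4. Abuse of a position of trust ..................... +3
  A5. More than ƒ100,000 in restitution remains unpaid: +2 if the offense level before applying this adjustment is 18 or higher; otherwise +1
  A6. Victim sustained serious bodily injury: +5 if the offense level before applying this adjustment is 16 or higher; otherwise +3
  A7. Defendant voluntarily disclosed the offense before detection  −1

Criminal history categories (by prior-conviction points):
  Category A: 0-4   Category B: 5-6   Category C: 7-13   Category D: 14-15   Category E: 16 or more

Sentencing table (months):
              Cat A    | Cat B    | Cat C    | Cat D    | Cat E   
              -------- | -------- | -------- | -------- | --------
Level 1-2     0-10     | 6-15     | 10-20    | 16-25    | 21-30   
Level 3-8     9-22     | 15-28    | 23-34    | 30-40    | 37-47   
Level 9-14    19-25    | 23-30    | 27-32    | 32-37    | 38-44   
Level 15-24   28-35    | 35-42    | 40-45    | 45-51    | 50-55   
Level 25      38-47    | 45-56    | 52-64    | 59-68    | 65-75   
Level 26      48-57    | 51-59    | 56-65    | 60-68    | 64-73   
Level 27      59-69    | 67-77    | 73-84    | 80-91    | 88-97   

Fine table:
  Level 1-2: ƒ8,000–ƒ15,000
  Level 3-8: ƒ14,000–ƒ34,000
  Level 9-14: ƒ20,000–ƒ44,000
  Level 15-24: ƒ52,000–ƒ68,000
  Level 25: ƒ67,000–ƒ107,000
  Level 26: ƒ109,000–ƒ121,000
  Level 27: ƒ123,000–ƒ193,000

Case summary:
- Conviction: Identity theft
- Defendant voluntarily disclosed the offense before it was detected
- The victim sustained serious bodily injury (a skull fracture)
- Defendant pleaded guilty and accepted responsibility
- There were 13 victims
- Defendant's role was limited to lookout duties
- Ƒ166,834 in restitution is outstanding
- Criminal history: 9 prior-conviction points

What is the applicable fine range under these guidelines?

ƒ14,000–ƒ34,000

Base offense level for identity theft: 2.
A1 applies: 2 − 1 = 1.
A2 applies: 1 − 2 = -1.
A3 applies: -1 + 1 = 0.
A4 does not apply.
A5 applies (level before this adjustment is 0 < 18, so +1): 0 + 1 = 1.
A6 applies (level before this adjustment is 1 < 16, so +3): 1 + 3 = 4.
A7 applies: 4 − 1 = 3.
Final offense level: 3.
Level 3 falls in the 3-8 band.
Fine table: Level 3-8 → ƒ14,000–ƒ34,000.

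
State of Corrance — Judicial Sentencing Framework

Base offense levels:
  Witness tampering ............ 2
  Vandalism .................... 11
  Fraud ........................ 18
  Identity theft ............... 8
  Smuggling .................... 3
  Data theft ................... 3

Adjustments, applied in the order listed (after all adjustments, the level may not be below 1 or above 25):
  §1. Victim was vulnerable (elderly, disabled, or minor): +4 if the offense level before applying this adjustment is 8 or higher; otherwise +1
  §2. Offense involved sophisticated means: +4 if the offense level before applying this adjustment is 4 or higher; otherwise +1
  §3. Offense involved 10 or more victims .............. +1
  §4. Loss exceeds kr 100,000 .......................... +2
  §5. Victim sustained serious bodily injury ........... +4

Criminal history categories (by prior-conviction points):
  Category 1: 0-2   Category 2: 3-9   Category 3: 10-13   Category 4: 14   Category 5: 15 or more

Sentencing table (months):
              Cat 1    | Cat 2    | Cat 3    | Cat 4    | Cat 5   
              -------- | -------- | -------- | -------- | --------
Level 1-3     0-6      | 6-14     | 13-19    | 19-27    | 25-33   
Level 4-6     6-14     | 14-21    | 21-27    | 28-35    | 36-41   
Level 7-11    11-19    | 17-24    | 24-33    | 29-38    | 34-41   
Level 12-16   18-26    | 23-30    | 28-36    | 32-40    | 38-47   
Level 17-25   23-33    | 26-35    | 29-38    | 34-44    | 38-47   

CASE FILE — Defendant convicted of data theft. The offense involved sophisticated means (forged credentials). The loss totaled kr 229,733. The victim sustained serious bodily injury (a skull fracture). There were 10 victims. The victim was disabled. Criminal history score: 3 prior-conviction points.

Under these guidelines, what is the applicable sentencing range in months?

23-30 months

Base offense level for data theft: 3.
§1 applies (level before this adjustment is 3 < 8, so +1): 3 + 1 = 4.
§2 applies (level before this adjustment is 4 ≥ 4, so +4): 4 + 4 = 8.
§3 applies: 8 + 1 = 9.
§4 applies: 9 + 2 = 11.
§5 applies: 11 + 4 = 15.
Final offense level: 15.
Criminal history: 3 prior points → Category 2 (3-9).
Level 15 falls in the 12-16 band.
Grid: Level 12-16 × Category 2 = 23-30 months.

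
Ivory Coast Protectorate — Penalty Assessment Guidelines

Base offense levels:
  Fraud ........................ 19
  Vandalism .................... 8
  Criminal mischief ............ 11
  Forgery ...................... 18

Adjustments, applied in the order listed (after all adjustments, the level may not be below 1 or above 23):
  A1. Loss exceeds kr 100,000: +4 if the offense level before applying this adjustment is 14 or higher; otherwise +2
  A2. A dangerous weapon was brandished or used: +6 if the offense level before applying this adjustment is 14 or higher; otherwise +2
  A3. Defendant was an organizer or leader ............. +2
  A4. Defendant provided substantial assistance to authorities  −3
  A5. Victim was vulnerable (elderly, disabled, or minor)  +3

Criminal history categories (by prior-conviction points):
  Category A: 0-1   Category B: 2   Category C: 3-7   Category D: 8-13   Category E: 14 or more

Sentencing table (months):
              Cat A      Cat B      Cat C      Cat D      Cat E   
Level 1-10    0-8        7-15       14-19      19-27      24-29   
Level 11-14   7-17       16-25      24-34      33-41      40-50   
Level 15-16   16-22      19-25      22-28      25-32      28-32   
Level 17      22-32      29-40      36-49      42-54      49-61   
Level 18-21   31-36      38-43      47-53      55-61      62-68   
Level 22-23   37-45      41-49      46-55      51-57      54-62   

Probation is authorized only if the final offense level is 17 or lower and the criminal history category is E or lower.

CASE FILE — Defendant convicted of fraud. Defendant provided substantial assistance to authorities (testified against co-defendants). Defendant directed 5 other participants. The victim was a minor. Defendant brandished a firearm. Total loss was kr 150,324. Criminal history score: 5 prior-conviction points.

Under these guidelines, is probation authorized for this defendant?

No

Base offense level for fraud: 19.
A1 applies (level before this adjustment is 19 ≥ 14, so +4): 19 + 4 = 23.
A2 applies (level before this adjustment is 23 ≥ 14, so +6): 23 + 6 = 29.
A3 applies: 29 + 2 = 31.
A4 applies: 31 − 3 = 28.
A5 applies: 28 + 3 = 31.
Level 31 exceeds the maximum of 23; capped at 23.
Final offense level: 23.
Criminal history: 5 prior points → Category C (3-7).
Level 23 falls in the 22-23 band.
Grid: Level 22-23 × Category C = 46-55 months.
Probation check: level 23 > 17 and category C ≤ E → not eligible.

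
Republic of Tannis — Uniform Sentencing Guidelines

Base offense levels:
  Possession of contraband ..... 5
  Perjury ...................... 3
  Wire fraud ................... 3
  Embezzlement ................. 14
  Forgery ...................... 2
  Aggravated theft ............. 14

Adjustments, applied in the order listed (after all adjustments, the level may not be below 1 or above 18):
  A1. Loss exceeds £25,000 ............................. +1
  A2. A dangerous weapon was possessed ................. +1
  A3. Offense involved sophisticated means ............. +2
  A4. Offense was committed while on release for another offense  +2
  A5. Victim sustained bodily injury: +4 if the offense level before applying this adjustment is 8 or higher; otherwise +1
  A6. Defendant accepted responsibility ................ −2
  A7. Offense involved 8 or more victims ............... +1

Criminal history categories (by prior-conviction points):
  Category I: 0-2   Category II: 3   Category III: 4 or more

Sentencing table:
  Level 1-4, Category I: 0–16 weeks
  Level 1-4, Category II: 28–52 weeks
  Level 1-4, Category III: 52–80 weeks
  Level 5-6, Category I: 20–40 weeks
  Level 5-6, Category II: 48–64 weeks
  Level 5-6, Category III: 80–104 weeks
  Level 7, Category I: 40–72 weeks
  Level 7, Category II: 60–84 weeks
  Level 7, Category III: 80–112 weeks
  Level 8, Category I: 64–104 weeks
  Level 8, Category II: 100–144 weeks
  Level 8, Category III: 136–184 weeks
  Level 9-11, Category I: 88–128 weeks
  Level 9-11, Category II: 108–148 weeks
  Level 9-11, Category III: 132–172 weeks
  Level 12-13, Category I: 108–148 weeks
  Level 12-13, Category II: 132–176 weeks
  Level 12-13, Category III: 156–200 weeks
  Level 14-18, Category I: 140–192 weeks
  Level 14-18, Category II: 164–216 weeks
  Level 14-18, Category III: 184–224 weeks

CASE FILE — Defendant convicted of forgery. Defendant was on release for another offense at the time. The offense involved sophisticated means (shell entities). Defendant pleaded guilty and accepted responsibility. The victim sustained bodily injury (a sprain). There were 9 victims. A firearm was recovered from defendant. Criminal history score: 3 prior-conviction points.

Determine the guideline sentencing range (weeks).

60-84 weeks

Base offense level for forgery: 2.
A1 does not apply.
A2 applies: 2 + 1 = 3.
A3 applies: 3 + 2 = 5.
A4 applies: 5 + 2 = 7.
A5 applies (level before this adjustment is 7 < 8, so +1): 7 + 1 = 8.
A6 applies: 8 − 2 = 6.
A7 applies: 6 + 1 = 7.
Final offense level: 7.
Criminal history: 3 prior points → Category II (3).
Level 7 falls in the 7 band.
Grid: Level 7 × Category II = 60-84 weeks.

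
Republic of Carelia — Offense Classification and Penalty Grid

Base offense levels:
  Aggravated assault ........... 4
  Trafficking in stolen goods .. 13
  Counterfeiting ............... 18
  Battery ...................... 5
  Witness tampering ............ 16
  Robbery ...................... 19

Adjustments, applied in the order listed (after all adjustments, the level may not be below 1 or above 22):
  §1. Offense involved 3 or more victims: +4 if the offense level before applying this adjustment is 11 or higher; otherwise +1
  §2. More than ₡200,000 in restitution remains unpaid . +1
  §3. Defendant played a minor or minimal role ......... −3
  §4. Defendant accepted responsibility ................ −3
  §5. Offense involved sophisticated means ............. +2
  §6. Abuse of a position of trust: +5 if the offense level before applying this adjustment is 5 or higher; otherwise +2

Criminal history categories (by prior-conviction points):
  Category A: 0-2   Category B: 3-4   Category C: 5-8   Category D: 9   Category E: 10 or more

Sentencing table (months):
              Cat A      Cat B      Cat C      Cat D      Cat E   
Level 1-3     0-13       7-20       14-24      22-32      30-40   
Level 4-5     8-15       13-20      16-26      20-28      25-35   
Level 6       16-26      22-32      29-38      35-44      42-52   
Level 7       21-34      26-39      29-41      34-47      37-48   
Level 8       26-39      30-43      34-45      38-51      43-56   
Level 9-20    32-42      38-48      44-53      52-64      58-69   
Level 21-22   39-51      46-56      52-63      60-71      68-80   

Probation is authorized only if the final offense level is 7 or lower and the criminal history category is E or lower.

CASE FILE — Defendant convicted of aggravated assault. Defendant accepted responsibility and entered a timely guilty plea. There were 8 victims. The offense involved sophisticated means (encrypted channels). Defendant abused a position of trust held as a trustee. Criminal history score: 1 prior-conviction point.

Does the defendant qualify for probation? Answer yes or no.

Yes

Base offense level for aggravated assault: 4.
§1 applies (level before this adjustment is 4 < 11, so +1): 4 + 1 = 5.
§2 does not apply.
§3 does not apply.
§4 applies: 5 − 3 = 2.
§5 applies: 2 + 2 = 4.
§6 applies (level before this adjustment is 4 < 5, so +2): 4 + 2 = 6.
Final offense level: 6.
Criminal history: 1 prior point → Category A (0-2).
Level 6 falls in the 6 band.
Grid: Level 6 × Category A = 16-26 months.
Probation check: level 6 ≤ 7 and category A ≤ E → eligible.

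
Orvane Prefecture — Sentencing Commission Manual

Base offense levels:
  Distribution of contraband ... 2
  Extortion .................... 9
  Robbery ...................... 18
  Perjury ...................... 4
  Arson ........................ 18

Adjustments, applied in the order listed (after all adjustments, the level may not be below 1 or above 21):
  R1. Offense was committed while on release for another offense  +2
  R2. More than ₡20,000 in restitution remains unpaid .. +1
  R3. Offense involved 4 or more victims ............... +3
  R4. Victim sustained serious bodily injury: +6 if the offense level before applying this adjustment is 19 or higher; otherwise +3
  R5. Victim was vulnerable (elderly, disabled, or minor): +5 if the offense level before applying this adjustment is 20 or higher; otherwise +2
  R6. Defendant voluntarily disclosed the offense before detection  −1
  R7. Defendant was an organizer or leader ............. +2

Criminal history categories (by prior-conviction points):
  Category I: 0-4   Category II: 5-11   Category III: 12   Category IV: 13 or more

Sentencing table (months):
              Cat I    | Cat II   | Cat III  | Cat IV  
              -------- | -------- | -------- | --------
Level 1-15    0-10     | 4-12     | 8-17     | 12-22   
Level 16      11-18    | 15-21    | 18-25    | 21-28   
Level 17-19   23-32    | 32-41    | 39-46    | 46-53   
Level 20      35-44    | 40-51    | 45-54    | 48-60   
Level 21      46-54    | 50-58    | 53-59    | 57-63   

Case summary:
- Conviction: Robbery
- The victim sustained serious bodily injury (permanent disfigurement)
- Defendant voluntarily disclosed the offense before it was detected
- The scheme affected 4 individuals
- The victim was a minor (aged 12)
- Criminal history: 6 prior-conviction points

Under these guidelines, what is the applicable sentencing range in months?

50-58 months

Base offense level for robbery: 18.
R1 does not apply.
R3 applies: 18 + 3 = 21.
R4 applies (level before this adjustment is 21 ≥ 19, so +6): 21 + 6 = 27.
R5 applies (level before this adjustment is 27 ≥ 20, so +5): 27 + 5 = 32.
R6 applies: 32 − 1 = 31.
Level 31 exceeds the maximum of 21; capped at 21.
Final offense level: 21.
Criminal history: 6 prior points → Category II (5-11).
Level 21 falls in the 21 band.
Grid: Level 21 × Category II = 50-58 months.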